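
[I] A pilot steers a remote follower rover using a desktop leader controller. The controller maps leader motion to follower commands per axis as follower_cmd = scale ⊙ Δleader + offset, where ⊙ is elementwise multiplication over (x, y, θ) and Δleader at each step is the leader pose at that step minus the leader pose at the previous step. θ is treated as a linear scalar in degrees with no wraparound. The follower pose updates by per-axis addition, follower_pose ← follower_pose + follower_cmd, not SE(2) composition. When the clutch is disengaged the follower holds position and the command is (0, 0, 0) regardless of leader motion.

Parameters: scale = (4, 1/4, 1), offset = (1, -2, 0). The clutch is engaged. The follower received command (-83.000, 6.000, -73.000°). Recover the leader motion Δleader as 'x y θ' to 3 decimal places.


-21.000 32.000 -73.000

axis x: (-83.000 − 1) / (4) = -21.000
axis y: (6.000 − -2) / (1/4) = 32.000
axis θ: (-73.000 − 0) / (1) = -73.000


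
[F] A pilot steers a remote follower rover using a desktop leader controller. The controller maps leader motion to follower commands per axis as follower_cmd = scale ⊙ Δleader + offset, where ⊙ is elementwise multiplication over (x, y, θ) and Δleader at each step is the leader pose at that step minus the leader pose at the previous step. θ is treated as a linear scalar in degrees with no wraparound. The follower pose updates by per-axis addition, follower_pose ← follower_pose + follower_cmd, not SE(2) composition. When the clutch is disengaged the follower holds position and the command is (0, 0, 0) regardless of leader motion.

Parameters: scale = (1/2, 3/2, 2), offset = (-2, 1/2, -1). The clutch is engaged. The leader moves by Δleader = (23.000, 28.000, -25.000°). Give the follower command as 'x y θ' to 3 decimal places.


9.500 42.500 -51.000

axis x: 1/2·23.000 + -2 = 9.500
axis y: 3/2·28.000 + 1/2 = 42.500
axis θ: 2·-25.000 + -1 = -51.000


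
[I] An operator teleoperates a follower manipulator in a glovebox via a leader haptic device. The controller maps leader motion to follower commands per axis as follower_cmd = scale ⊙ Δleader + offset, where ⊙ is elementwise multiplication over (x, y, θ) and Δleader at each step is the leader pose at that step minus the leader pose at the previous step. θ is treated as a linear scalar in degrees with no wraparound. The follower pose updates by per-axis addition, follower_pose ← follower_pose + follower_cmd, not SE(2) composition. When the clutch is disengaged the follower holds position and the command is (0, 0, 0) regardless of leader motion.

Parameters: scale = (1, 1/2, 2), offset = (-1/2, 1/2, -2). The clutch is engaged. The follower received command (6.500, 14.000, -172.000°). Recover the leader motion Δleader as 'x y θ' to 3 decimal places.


7.000 27.000 -85.000

axis x: (6.500 − -1/2) / (1) = 7.000
axis y: (14.000 − 1/2) / (1/2) = 27.000
axis θ: (-172.000 − -2) / (2) = -85.000


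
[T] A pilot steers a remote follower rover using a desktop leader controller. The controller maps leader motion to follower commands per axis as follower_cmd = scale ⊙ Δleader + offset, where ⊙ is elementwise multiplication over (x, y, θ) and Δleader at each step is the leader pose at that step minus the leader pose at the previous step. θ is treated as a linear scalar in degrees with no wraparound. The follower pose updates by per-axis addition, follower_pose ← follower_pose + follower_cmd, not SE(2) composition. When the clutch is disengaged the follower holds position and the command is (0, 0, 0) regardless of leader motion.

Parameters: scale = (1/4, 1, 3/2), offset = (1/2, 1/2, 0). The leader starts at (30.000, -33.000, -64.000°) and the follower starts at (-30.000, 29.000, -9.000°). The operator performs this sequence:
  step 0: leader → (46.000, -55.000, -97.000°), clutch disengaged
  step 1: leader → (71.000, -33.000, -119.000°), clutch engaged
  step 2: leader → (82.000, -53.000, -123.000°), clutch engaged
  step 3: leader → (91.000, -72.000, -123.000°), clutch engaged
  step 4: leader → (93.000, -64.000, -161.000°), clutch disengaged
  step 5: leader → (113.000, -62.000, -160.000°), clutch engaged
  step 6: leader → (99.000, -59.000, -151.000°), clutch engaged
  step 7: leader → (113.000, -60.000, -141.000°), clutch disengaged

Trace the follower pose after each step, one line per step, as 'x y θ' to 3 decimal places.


step 0: Δleader=(16.000, -22.000, -33.000°), disengaged; cmd=(0,0,0) → follower holds at (-30.000, 29.000, -9.000°)
step 1: Δleader=(25.000, 22.000, -22.000°), engaged; cmd=(6.750, 22.500, -33.000°) → follower=(-23.250, 51.500, -42.000°)
step 2: Δleader=(11.000, -20.000, -4.000°), engaged; cmd=(3.250, -19.500, -6.000°) → follower=(-20.000, 32.000, -48.000°)
step 3: Δleader=(9.000, -19.000, 0.000°), engaged; cmd=(2.750, -18.500, 0.000°) → follower=(-17.250, 13.500, -48.000°)
step 4: Δleader=(2.000, 8.000, -38.000°), disengaged; cmd=(0,0,0) → follower holds at (-17.250, 13.500, -48.000°)
step 5: Δleader=(20.000, 2.000, 1.000°), engaged; cmd=(5.500, 2.500, 1.500°) → follower=(-11.750, 16.000, -46.500°)
step 6: Δleader=(-14.000, 3.000, 9.000°), engaged; cmd=(-3.000, 3.500, 13.500°) → follower=(-14.750, 19.500, -33.000°)
step 7: Δleader=(14.000, -1.000, 10.000°), disengaged; cmd=(0,0,0) → follower holds at (-14.750, 19.500, -33.000°)

-30.000 29.000 -9.000
-23.250 51.500 -42.000
-20.000 32.000 -48.000
-17.250 13.500 -48.000
-17.250 13.500 -48.000
-11.750 16.000 -46.500
-14.750 19.500 -33.000
-14.750 19.500 -33.000


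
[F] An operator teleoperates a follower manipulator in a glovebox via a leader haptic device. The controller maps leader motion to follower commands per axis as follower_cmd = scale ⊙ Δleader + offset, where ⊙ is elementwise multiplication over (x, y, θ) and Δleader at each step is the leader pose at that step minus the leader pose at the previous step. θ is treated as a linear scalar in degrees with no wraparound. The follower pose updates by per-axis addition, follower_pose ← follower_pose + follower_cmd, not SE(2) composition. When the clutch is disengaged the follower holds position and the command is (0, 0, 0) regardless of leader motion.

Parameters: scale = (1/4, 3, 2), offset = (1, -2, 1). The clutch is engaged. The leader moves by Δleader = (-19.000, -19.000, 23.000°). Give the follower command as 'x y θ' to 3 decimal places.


-3.750 -59.000 47.000

axis x: 1/4·-19.000 + 1 = -3.750
axis y: 3·-19.000 + -2 = -59.000
axis θ: 2·23.000 + 1 = 47.000


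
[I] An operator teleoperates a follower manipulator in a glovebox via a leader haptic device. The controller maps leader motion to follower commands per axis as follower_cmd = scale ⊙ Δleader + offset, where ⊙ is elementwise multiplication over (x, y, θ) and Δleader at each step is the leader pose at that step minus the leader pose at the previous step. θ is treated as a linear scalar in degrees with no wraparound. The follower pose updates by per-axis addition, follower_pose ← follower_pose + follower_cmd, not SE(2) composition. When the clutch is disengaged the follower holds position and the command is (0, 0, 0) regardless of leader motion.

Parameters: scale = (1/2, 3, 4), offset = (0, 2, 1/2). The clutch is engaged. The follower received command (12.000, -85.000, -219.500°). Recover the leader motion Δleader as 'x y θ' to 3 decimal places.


24.000 -29.000 -55.000

axis x: (12.000 − 0) / (1/2) = 24.000
axis y: (-85.000 − 2) / (3) = -29.000
axis θ: (-219.500 − 1/2) / (4) = -55.000


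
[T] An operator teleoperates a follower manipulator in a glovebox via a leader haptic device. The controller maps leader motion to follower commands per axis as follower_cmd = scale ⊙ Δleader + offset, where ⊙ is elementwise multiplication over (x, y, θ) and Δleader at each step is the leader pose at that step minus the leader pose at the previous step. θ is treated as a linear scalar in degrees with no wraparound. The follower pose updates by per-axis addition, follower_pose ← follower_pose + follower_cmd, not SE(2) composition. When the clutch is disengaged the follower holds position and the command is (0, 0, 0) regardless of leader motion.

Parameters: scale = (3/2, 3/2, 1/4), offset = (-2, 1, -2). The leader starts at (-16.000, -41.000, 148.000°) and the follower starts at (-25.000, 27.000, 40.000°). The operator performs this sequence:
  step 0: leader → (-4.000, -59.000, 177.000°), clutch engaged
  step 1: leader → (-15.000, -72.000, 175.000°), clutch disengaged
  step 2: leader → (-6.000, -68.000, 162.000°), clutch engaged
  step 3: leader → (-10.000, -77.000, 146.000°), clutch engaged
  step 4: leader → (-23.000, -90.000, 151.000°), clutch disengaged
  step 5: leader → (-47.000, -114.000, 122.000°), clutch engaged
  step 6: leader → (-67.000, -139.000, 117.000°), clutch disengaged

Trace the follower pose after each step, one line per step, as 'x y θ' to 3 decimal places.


-9.000 1.000 45.250
-9.000 1.000 45.250
2.500 8.000 40.000
-5.500 -4.500 34.000
-5.500 -4.500 34.000
-43.500 -39.500 24.750
-43.500 -39.500 24.750

step 0: Δleader=(12.000, -18.000, 29.000°), engaged; cmd=(16.000, -26.000, 5.250°) → follower=(-9.000, 1.000, 45.250°)
step 1: Δleader=(-11.000, -13.000, -2.000°), disengaged; cmd=(0,0,0) → follower holds at (-9.000, 1.000, 45.250°)
step 2: Δleader=(9.000, 4.000, -13.000°), engaged; cmd=(11.500, 7.000, -5.250°) → follower=(2.500, 8.000, 40.000°)
step 3: Δleader=(-4.000, -9.000, -16.000°), engaged; cmd=(-8.000, -12.500, -6.000°) → follower=(-5.500, -4.500, 34.000°)
step 4: Δleader=(-13.000, -13.000, 5.000°), disengaged; cmd=(0,0,0) → follower holds at (-5.500, -4.500, 34.000°)
step 5: Δleader=(-24.000, -24.000, -29.000°), engaged; cmd=(-38.000, -35.000, -9.250°) → follower=(-43.500, -39.500, 24.750°)
step 6: Δleader=(-20.000, -25.000, -5.000°), disengaged; cmd=(0,0,0) → follower holds at (-43.500, -39.500, 24.750°)


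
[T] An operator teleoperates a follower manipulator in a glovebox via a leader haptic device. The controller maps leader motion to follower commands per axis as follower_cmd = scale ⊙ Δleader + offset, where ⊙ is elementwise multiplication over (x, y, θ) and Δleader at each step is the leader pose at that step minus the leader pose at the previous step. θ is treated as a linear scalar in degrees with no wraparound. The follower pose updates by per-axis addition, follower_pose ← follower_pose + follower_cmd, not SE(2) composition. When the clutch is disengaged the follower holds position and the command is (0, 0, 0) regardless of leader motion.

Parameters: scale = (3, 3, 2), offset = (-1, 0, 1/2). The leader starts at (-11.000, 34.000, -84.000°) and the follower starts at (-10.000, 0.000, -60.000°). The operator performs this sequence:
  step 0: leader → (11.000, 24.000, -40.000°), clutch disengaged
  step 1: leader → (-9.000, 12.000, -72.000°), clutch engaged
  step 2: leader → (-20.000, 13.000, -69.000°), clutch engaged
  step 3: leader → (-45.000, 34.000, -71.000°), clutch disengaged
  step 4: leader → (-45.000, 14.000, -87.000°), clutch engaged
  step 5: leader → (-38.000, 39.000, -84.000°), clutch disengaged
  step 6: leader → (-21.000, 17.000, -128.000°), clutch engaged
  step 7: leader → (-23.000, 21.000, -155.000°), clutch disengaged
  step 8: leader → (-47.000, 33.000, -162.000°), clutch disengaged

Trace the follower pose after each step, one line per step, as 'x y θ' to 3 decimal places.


step 0: Δleader=(22.000, -10.000, 44.000°), disengaged; cmd=(0,0,0) → follower holds at (-10.000, 0.000, -60.000°)
step 1: Δleader=(-20.000, -12.000, -32.000°), engaged; cmd=(-61.000, -36.000, -63.500°) → follower=(-71.000, -36.000, -123.500°)
step 2: Δleader=(-11.000, 1.000, 3.000°), engaged; cmd=(-34.000, 3.000, 6.500°) → follower=(-105.000, -33.000, -117.000°)
step 3: Δleader=(-25.000, 21.000, -2.000°), disengaged; cmd=(0,0,0) → follower holds at (-105.000, -33.000, -117.000°)
step 4: Δleader=(0.000, -20.000, -16.000°), engaged; cmd=(-1.000, -60.000, -31.500°) → follower=(-106.000, -93.000, -148.500°)
step 5: Δleader=(7.000, 25.000, 3.000°), disengaged; cmd=(0,0,0) → follower holds at (-106.000, -93.000, -148.500°)
step 6: Δleader=(17.000, -22.000, -44.000°), engaged; cmd=(50.000, -66.000, -87.500°) → follower=(-56.000, -159.000, -236.000°)
step 7: Δleader=(-2.000, 4.000, -27.000°), disengaged; cmd=(0,0,0) → follower holds at (-56.000, -159.000, -236.000°)
step 8: Δleader=(-24.000, 12.000, -7.000°), disengaged; cmd=(0,0,0) → follower holds at (-56.000, -159.000, -236.000°)

-10.000 0.000 -60.000
-71.000 -36.000 -123.500
-105.000 -33.000 -117.000
-105.000 -33.000 -117.000
-106.000 -93.000 -148.500
-106.000 -93.000 -148.500
-56.000 -159.000 -236.000
-56.000 -159.000 -236.000
-56.000 -159.000 -236.000


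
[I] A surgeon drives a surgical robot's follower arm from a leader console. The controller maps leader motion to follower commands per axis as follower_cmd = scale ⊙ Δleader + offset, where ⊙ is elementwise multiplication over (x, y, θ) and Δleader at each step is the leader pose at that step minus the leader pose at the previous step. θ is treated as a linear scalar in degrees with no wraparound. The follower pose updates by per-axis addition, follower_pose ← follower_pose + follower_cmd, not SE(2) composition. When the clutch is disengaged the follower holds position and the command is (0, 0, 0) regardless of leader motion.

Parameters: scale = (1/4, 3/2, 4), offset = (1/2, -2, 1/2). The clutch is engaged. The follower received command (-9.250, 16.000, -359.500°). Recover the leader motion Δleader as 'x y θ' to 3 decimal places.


axis x: (-9.250 − 1/2) / (1/4) = -39.000
axis y: (16.000 − -2) / (3/2) = 12.000
axis θ: (-359.500 − 1/2) / (4) = -90.000

-39.000 12.000 -90.000


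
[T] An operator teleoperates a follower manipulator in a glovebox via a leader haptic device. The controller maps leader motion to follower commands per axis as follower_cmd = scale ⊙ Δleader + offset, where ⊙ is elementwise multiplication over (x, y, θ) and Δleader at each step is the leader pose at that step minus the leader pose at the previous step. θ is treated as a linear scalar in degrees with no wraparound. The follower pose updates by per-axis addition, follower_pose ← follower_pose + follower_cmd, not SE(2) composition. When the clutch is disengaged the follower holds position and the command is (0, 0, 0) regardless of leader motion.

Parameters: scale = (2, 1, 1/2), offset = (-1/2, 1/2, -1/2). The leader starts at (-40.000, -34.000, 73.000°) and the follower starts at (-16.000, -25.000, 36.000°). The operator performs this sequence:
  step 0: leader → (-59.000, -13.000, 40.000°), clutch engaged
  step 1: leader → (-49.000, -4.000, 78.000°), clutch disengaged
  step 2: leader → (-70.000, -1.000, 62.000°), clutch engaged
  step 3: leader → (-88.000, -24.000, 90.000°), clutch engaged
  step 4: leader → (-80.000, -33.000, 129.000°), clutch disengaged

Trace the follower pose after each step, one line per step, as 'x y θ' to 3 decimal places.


step 0: Δleader=(-19.000, 21.000, -33.000°), engaged; cmd=(-38.500, 21.500, -17.000°) → follower=(-54.500, -3.500, 19.000°)
step 1: Δleader=(10.000, 9.000, 38.000°), disengaged; cmd=(0,0,0) → follower holds at (-54.500, -3.500, 19.000°)
step 2: Δleader=(-21.000, 3.000, -16.000°), engaged; cmd=(-42.500, 3.500, -8.500°) → follower=(-97.000, 0.000, 10.500°)
step 3: Δleader=(-18.000, -23.000, 28.000°), engaged; cmd=(-36.500, -22.500, 13.500°) → follower=(-133.500, -22.500, 24.000°)
step 4: Δleader=(8.000, -9.000, 39.000°), disengaged; cmd=(0,0,0) → follower holds at (-133.500, -22.500, 24.000°)

-54.500 -3.500 19.000
-54.500 -3.500 19.000
-97.000 0.000 10.500
-133.500 -22.500 24.000
-133.500 -22.500 24.000


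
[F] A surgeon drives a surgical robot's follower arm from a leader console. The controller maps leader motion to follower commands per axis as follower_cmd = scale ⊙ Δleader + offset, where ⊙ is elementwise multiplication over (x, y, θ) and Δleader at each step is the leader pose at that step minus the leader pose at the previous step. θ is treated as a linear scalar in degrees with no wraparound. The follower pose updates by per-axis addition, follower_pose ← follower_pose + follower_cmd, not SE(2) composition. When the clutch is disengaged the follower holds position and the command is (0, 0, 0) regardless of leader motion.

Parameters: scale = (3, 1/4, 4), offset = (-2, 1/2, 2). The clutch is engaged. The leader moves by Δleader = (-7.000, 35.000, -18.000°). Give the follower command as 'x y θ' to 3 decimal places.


-23.000 9.250 -70.000

axis x: 3·-7.000 + -2 = -23.000
axis y: 1/4·35.000 + 1/2 = 9.250
axis θ: 4·-18.000 + 2 = -70.000


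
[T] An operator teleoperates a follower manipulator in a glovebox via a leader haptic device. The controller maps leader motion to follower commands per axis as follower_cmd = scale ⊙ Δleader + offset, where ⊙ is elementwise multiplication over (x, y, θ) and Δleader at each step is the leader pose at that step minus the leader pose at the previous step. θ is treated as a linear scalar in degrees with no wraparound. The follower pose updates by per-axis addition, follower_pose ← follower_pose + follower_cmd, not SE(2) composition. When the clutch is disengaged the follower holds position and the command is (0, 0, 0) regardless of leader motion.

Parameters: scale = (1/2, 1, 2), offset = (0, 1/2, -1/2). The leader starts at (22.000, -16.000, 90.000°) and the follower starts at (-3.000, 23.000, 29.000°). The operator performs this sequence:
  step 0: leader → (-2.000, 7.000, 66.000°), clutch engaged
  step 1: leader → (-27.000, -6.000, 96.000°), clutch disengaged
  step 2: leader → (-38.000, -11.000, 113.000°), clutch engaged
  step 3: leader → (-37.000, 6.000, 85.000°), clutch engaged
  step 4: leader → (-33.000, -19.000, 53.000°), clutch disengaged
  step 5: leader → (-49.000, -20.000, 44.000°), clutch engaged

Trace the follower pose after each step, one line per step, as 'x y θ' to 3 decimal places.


-15.000 46.500 -19.500
-15.000 46.500 -19.500
-20.500 42.000 14.000
-20.000 59.500 -42.500
-20.000 59.500 -42.500
-28.000 59.000 -61.000

step 0: Δleader=(-24.000, 23.000, -24.000°), engaged; cmd=(-12.000, 23.500, -48.500°) → follower=(-15.000, 46.500, -19.500°)
step 1: Δleader=(-25.000, -13.000, 30.000°), disengaged; cmd=(0,0,0) → follower holds at (-15.000, 46.500, -19.500°)
step 2: Δleader=(-11.000, -5.000, 17.000°), engaged; cmd=(-5.500, -4.500, 33.500°) → follower=(-20.500, 42.000, 14.000°)
step 3: Δleader=(1.000, 17.000, -28.000°), engaged; cmd=(0.500, 17.500, -56.500°) → follower=(-20.000, 59.500, -42.500°)
step 4: Δleader=(4.000, -25.000, -32.000°), disengaged; cmd=(0,0,0) → follower holds at (-20.000, 59.500, -42.500°)
step 5: Δleader=(-16.000, -1.000, -9.000°), engaged; cmd=(-8.000, -0.500, -18.500°) → follower=(-28.000, 59.000, -61.000°)


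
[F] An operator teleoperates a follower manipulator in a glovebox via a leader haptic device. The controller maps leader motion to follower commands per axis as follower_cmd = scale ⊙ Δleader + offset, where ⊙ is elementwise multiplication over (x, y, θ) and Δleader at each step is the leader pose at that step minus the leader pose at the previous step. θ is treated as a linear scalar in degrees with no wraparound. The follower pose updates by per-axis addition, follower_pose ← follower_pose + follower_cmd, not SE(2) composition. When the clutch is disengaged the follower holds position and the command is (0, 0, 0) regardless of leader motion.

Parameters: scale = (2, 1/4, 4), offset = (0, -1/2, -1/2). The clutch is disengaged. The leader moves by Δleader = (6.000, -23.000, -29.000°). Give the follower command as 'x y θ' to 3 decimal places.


clutch disengaged → follower holds; cmd = (0, 0, 0)

0.000 0.000 0.000


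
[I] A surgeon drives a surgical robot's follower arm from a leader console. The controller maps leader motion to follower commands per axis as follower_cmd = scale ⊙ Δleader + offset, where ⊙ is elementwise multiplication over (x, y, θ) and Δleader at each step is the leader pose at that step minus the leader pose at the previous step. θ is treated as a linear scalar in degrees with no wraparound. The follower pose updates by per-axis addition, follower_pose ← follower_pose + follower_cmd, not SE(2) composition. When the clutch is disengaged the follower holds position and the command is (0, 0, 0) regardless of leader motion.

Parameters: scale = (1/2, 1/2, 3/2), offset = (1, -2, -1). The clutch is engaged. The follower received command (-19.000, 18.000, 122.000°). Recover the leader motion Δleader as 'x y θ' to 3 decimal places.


-40.000 40.000 82.000

axis x: (-19.000 − 1) / (1/2) = -40.000
axis y: (18.000 − -2) / (1/2) = 40.000
axis θ: (122.000 − -1) / (3/2) = 82.000


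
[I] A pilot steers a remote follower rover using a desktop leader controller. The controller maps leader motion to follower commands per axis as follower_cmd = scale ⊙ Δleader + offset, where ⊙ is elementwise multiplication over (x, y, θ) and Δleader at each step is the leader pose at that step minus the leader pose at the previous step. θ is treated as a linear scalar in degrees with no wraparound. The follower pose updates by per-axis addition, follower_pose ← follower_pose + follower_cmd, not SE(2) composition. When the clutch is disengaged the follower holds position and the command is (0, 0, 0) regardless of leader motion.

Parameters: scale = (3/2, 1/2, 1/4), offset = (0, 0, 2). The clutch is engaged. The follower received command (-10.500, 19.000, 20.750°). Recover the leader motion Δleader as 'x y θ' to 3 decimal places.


axis x: (-10.500 − 0) / (3/2) = -7.000
axis y: (19.000 − 0) / (1/2) = 38.000
axis θ: (20.750 − 2) / (1/4) = 75.000

-7.000 38.000 75.000


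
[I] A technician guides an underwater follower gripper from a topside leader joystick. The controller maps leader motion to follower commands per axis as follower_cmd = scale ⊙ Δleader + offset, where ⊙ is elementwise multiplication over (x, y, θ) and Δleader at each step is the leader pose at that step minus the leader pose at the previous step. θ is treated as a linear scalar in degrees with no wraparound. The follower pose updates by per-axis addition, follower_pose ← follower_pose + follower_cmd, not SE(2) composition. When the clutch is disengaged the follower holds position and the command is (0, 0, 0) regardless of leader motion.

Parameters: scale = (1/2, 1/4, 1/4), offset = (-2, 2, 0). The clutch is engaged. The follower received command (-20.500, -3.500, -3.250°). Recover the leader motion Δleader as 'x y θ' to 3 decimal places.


-37.000 -22.000 -13.000

axis x: (-20.500 − -2) / (1/2) = -37.000
axis y: (-3.500 − 2) / (1/4) = -22.000
axis θ: (-3.250 − 0) / (1/4) = -13.000


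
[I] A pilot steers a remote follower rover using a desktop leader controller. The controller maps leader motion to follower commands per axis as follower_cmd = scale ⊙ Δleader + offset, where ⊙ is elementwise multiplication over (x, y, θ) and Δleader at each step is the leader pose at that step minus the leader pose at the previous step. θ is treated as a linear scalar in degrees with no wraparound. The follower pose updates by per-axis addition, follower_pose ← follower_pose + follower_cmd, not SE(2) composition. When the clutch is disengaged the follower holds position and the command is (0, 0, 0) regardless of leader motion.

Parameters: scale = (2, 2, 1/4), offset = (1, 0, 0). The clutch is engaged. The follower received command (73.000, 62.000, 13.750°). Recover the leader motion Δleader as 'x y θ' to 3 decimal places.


axis x: (73.000 − 1) / (2) = 36.000
axis y: (62.000 − 0) / (2) = 31.000
axis θ: (13.750 − 0) / (1/4) = 55.000

36.000 31.000 55.000


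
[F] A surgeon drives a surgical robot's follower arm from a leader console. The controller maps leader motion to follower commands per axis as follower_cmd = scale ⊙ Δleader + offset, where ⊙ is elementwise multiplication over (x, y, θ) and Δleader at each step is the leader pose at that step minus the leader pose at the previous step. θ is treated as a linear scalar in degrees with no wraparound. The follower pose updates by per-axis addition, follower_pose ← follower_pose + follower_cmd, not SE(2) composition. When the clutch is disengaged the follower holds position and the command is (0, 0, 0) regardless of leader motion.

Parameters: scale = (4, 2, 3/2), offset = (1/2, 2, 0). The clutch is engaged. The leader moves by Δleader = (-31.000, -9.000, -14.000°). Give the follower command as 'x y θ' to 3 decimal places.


-123.500 -16.000 -21.000

axis x: 4·-31.000 + 1/2 = -123.500
axis y: 2·-9.000 + 2 = -16.000
axis θ: 3/2·-14.000 + 0 = -21.000


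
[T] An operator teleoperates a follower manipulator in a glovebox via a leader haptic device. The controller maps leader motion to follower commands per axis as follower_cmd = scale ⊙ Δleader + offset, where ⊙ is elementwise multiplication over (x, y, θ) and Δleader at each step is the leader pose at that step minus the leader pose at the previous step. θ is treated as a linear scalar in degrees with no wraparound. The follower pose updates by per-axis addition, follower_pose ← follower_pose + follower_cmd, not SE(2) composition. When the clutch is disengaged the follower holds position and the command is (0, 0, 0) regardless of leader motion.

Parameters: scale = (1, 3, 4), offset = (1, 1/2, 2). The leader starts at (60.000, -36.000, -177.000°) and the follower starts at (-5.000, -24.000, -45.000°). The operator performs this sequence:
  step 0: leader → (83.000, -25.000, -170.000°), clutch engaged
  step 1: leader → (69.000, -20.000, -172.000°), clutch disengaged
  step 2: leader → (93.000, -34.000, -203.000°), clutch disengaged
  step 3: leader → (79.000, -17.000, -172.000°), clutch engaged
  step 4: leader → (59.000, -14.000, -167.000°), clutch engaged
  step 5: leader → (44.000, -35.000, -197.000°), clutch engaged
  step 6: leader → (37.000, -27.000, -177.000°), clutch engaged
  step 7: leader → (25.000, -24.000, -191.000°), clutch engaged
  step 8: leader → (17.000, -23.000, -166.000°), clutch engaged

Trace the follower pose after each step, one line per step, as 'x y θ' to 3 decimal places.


19.000 9.500 -15.000
19.000 9.500 -15.000
19.000 9.500 -15.000
6.000 61.000 111.000
-13.000 70.500 133.000
-27.000 8.000 15.000
-33.000 32.500 97.000
-44.000 42.000 43.000
-51.000 45.500 145.000

step 0: Δleader=(23.000, 11.000, 7.000°), engaged; cmd=(24.000, 33.500, 30.000°) → follower=(19.000, 9.500, -15.000°)
step 1: Δleader=(-14.000, 5.000, -2.000°), disengaged; cmd=(0,0,0) → follower holds at (19.000, 9.500, -15.000°)
step 2: Δleader=(24.000, -14.000, -31.000°), disengaged; cmd=(0,0,0) → follower holds at (19.000, 9.500, -15.000°)
step 3: Δleader=(-14.000, 17.000, 31.000°), engaged; cmd=(-13.000, 51.500, 126.000°) → follower=(6.000, 61.000, 111.000°)
step 4: Δleader=(-20.000, 3.000, 5.000°), engaged; cmd=(-19.000, 9.500, 22.000°) → follower=(-13.000, 70.500, 133.000°)
step 5: Δleader=(-15.000, -21.000, -30.000°), engaged; cmd=(-14.000, -62.500, -118.000°) → follower=(-27.000, 8.000, 15.000°)
step 6: Δleader=(-7.000, 8.000, 20.000°), engaged; cmd=(-6.000, 24.500, 82.000°) → follower=(-33.000, 32.500, 97.000°)
step 7: Δleader=(-12.000, 3.000, -14.000°), engaged; cmd=(-11.000, 9.500, -54.000°) → follower=(-44.000, 42.000, 43.000°)
step 8: Δleader=(-8.000, 1.000, 25.000°), engaged; cmd=(-7.000, 3.500, 102.000°) → follower=(-51.000, 45.500, 145.000°)


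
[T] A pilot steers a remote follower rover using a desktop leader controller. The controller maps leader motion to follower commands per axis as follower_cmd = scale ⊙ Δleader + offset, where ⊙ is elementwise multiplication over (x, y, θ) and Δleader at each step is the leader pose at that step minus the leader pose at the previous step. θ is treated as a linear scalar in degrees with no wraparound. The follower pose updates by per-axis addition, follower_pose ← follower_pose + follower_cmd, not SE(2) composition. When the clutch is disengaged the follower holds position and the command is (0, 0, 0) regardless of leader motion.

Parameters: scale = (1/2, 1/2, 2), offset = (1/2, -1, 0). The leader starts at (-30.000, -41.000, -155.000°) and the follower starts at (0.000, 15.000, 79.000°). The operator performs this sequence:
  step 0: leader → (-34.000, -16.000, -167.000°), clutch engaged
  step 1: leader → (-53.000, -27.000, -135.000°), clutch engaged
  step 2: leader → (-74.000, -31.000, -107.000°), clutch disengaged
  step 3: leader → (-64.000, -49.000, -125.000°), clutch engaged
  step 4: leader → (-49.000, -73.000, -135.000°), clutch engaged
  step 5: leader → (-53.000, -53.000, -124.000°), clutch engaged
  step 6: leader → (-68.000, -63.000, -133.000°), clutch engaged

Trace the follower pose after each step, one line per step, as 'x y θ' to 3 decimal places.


step 0: Δleader=(-4.000, 25.000, -12.000°), engaged; cmd=(-1.500, 11.500, -24.000°) → follower=(-1.500, 26.500, 55.000°)
step 1: Δleader=(-19.000, -11.000, 32.000°), engaged; cmd=(-9.000, -6.500, 64.000°) → follower=(-10.500, 20.000, 119.000°)
step 2: Δleader=(-21.000, -4.000, 28.000°), disengaged; cmd=(0,0,0) → follower holds at (-10.500, 20.000, 119.000°)
step 3: Δleader=(10.000, -18.000, -18.000°), engaged; cmd=(5.500, -10.000, -36.000°) → follower=(-5.000, 10.000, 83.000°)
step 4: Δleader=(15.000, -24.000, -10.000°), engaged; cmd=(8.000, -13.000, -20.000°) → follower=(3.000, -3.000, 63.000°)
step 5: Δleader=(-4.000, 20.000, 11.000°), engaged; cmd=(-1.500, 9.000, 22.000°) → follower=(1.500, 6.000, 85.000°)
step 6: Δleader=(-15.000, -10.000, -9.000°), engaged; cmd=(-7.000, -6.000, -18.000°) → follower=(-5.500, 0.000, 67.000°)

-1.500 26.500 55.000
-10.500 20.000 119.000
-10.500 20.000 119.000
-5.000 10.000 83.000
3.000 -3.000 63.000
1.500 6.000 85.000
-5.500 0.000 67.000


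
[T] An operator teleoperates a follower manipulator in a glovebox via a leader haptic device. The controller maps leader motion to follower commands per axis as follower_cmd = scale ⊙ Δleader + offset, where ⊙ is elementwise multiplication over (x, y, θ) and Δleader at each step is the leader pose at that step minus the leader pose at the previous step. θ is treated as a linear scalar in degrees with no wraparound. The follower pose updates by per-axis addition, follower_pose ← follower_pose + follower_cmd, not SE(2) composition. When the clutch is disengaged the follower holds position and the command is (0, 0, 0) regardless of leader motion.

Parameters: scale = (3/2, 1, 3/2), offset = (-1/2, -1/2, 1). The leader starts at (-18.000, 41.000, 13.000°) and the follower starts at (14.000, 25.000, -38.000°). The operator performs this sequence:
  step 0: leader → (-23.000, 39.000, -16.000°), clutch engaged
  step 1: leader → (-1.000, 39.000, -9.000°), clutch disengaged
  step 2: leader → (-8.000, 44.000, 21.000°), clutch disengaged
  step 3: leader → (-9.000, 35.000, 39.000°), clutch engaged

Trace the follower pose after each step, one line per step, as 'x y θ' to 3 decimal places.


step 0: Δleader=(-5.000, -2.000, -29.000°), engaged; cmd=(-8.000, -2.500, -42.500°) → follower=(6.000, 22.500, -80.500°)
step 1: Δleader=(22.000, 0.000, 7.000°), disengaged; cmd=(0,0,0) → follower holds at (6.000, 22.500, -80.500°)
step 2: Δleader=(-7.000, 5.000, 30.000°), disengaged; cmd=(0,0,0) → follower holds at (6.000, 22.500, -80.500°)
step 3: Δleader=(-1.000, -9.000, 18.000°), engaged; cmd=(-2.000, -9.500, 28.000°) → follower=(4.000, 13.000, -52.500°)

6.000 22.500 -80.500
6.000 22.500 -80.500
6.000 22.500 -80.500
4.000 13.000 -52.500


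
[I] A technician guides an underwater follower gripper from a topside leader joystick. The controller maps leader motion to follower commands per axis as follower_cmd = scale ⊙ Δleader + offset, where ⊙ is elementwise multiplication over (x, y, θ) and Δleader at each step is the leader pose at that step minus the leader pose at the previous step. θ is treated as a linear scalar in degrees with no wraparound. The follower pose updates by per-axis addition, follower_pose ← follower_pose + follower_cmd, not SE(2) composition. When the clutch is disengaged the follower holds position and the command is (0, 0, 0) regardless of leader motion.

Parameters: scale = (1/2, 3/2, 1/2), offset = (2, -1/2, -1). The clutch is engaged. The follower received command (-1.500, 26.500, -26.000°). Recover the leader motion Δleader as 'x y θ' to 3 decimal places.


-7.000 18.000 -50.000

axis x: (-1.500 − 2) / (1/2) = -7.000
axis y: (26.500 − -1/2) / (3/2) = 18.000
axis θ: (-26.000 − -1) / (1/2) = -50.000


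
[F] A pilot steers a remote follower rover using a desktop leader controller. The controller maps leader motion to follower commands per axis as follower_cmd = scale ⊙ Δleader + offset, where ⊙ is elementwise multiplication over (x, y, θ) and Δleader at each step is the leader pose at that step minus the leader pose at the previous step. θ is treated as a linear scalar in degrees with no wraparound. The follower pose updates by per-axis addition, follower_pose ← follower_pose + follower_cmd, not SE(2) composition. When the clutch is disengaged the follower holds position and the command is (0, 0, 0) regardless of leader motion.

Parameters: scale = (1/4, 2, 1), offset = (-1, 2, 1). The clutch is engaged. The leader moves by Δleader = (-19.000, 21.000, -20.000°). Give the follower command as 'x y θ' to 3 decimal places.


-5.750 44.000 -19.000

axis x: 1/4·-19.000 + -1 = -5.750
axis y: 2·21.000 + 2 = 44.000
axis θ: 1·-20.000 + 1 = -19.000


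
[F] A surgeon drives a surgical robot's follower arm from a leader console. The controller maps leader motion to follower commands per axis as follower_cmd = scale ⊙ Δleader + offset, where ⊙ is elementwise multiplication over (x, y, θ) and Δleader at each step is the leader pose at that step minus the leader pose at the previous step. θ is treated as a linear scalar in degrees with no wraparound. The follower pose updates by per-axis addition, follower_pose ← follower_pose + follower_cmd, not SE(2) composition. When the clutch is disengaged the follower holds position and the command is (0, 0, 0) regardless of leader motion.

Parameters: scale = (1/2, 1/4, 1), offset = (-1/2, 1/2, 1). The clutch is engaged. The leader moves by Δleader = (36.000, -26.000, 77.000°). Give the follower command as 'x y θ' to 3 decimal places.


17.500 -6.000 78.000

axis x: 1/2·36.000 + -1/2 = 17.500
axis y: 1/4·-26.000 + 1/2 = -6.000
axis θ: 1·77.000 + 1 = 78.000


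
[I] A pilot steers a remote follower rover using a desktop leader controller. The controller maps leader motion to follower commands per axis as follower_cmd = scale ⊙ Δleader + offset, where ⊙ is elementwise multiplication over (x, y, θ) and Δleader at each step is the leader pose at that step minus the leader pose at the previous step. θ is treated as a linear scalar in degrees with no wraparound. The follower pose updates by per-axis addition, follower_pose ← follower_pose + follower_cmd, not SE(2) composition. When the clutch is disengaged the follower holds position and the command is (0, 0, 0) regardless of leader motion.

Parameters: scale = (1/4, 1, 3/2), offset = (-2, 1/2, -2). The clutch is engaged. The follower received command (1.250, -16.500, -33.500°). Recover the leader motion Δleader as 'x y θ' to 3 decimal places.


13.000 -17.000 -21.000

axis x: (1.250 − -2) / (1/4) = 13.000
axis y: (-16.500 − 1/2) / (1) = -17.000
axis θ: (-33.500 − -2) / (3/2) = -21.000


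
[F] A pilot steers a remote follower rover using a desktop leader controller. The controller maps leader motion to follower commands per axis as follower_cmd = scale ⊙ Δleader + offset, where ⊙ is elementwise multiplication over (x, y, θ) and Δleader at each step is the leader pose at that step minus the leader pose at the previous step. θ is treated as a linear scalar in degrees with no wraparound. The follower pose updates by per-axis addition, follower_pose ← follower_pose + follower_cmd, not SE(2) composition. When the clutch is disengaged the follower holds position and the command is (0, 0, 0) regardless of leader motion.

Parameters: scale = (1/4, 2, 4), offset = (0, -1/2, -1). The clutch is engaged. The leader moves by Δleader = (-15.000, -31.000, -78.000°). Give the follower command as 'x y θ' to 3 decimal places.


axis x: 1/4·-15.000 + 0 = -3.750
axis y: 2·-31.000 + -1/2 = -62.500
axis θ: 4·-78.000 + -1 = -313.000

-3.750 -62.500 -313.000


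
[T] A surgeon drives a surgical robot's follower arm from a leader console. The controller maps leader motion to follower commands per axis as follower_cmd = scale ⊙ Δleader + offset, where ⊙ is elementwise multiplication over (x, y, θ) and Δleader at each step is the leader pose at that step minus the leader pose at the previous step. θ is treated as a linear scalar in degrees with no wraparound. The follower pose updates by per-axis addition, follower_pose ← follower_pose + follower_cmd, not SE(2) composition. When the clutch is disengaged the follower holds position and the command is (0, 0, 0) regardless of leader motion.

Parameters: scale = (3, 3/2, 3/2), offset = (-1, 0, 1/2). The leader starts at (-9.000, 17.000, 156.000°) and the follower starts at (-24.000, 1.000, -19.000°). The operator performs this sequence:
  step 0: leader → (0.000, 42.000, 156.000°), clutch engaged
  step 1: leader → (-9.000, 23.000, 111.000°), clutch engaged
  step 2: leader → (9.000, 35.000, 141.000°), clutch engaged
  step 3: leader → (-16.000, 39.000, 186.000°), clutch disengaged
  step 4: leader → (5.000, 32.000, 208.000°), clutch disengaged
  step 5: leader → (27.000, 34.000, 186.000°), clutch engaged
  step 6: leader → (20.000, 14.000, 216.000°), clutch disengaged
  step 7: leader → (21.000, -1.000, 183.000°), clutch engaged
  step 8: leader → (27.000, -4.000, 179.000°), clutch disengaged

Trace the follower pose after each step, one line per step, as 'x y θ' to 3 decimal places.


2.000 38.500 -18.500
-26.000 10.000 -85.500
27.000 28.000 -40.000
27.000 28.000 -40.000
27.000 28.000 -40.000
92.000 31.000 -72.500
92.000 31.000 -72.500
94.000 8.500 -121.500
94.000 8.500 -121.500

step 0: Δleader=(9.000, 25.000, 0.000°), engaged; cmd=(26.000, 37.500, 0.500°) → follower=(2.000, 38.500, -18.500°)
step 1: Δleader=(-9.000, -19.000, -45.000°), engaged; cmd=(-28.000, -28.500, -67.000°) → follower=(-26.000, 10.000, -85.500°)
step 2: Δleader=(18.000, 12.000, 30.000°), engaged; cmd=(53.000, 18.000, 45.500°) → follower=(27.000, 28.000, -40.000°)
step 3: Δleader=(-25.000, 4.000, 45.000°), disengaged; cmd=(0,0,0) → follower holds at (27.000, 28.000, -40.000°)
step 4: Δleader=(21.000, -7.000, 22.000°), disengaged; cmd=(0,0,0) → follower holds at (27.000, 28.000, -40.000°)
step 5: Δleader=(22.000, 2.000, -22.000°), engaged; cmd=(65.000, 3.000, -32.500°) → follower=(92.000, 31.000, -72.500°)
step 6: Δleader=(-7.000, -20.000, 30.000°), disengaged; cmd=(0,0,0) → follower holds at (92.000, 31.000, -72.500°)
step 7: Δleader=(1.000, -15.000, -33.000°), engaged; cmd=(2.000, -22.500, -49.000°) → follower=(94.000, 8.500, -121.500°)
step 8: Δleader=(6.000, -3.000, -4.000°), disengaged; cmd=(0,0,0) → follower holds at (94.000, 8.500, -121.500°)


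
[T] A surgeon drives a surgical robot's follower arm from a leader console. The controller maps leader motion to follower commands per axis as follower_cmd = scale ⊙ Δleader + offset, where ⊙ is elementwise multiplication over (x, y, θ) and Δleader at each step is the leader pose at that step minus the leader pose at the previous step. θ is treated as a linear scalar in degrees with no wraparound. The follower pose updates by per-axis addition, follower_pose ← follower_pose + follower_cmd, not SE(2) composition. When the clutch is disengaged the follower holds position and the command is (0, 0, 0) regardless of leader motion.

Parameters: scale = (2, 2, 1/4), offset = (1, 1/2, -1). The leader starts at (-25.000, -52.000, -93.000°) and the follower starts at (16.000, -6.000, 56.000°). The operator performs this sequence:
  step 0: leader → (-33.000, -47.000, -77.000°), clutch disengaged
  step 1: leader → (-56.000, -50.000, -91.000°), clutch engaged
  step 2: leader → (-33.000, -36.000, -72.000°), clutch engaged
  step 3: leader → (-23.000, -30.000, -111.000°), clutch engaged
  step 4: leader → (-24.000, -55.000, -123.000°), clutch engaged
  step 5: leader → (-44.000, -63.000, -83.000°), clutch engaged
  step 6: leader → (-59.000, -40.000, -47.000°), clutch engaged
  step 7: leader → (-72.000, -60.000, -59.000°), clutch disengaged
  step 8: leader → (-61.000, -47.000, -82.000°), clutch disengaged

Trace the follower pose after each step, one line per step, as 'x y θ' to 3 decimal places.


step 0: Δleader=(-8.000, 5.000, 16.000°), disengaged; cmd=(0,0,0) → follower holds at (16.000, -6.000, 56.000°)
step 1: Δleader=(-23.000, -3.000, -14.000°), engaged; cmd=(-45.000, -5.500, -4.500°) → follower=(-29.000, -11.500, 51.500°)
step 2: Δleader=(23.000, 14.000, 19.000°), engaged; cmd=(47.000, 28.500, 3.750°) → follower=(18.000, 17.000, 55.250°)
step 3: Δleader=(10.000, 6.000, -39.000°), engaged; cmd=(21.000, 12.500, -10.750°) → follower=(39.000, 29.500, 44.500°)
step 4: Δleader=(-1.000, -25.000, -12.000°), engaged; cmd=(-1.000, -49.500, -4.000°) → follower=(38.000, -20.000, 40.500°)
step 5: Δleader=(-20.000, -8.000, 40.000°), engaged; cmd=(-39.000, -15.500, 9.000°) → follower=(-1.000, -35.500, 49.500°)
step 6: Δleader=(-15.000, 23.000, 36.000°), engaged; cmd=(-29.000, 46.500, 8.000°) → follower=(-30.000, 11.000, 57.500°)
step 7: Δleader=(-13.000, -20.000, -12.000°), disengaged; cmd=(0,0,0) → follower holds at (-30.000, 11.000, 57.500°)
step 8: Δleader=(11.000, 13.000, -23.000°), disengaged; cmd=(0,0,0) → follower holds at (-30.000, 11.000, 57.500°)

16.000 -6.000 56.000
-29.000 -11.500 51.500
18.000 17.000 55.250
39.000 29.500 44.500
38.000 -20.000 40.500
-1.000 -35.500 49.500
-30.000 11.000 57.500
-30.000 11.000 57.500
-30.000 11.000 57.500
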